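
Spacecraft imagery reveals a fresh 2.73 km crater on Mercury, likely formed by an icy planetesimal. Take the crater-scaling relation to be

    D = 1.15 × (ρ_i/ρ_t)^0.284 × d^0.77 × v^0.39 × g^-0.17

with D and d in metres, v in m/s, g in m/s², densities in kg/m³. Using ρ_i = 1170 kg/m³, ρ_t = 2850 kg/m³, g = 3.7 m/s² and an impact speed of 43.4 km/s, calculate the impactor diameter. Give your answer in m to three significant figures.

d ≈ 201 m

Rearranging for d: d = [D / (1.15 · (1170/2850)^0.284 · 43400^0.39 · 3.7^-0.17)]^(1/0.77).
D = 2730 m.
(1170/2850)^0.284 = 0.7766
43400^0.39 = 64.36
3.7^-0.17 = 0.8006
Denominator = 1.15 × 0.7766 × 64.36 × 0.8006 = 46.02
D / 46.02 = 2730 / 46.02 = 59.32
d = 59.32^(1/0.77) = 59.32^1.2987 = 200.8 m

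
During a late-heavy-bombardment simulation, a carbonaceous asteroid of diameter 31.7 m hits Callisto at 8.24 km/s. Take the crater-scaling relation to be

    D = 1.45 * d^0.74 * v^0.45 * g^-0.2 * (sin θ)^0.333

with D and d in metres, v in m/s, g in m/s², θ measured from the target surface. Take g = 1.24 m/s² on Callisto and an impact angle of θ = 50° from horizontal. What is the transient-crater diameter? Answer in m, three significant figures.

In SI units: v = 8240 m/s.
d^0.74 = 31.7^0.74 = 12.91
v^0.45 = 8240^0.45 = 57.83
g^-0.2 = 1.24^-0.2 = 0.9579
(sin 50°)^0.333 = 0.7660^0.333 = 0.9151
D = 1.45 × 12.91 × 57.83 × 0.9579 × 0.9151 = 948.9 m

D ≈ 949 m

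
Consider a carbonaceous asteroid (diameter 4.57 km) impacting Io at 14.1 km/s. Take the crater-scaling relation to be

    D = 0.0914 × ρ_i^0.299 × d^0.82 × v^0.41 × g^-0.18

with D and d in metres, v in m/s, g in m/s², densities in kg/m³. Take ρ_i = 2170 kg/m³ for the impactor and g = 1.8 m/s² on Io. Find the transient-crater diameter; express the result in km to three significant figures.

In SI units: d = 4570 m, v = 14100 m/s.
ρ_i^0.299 = 2170^0.299 = 9.945
d^0.82 = 4570^0.82 = 1003
v^0.41 = 14100^0.41 = 50.26
g^-0.18 = 1.8^-0.18 = 0.8996
D = 0.0914 × 9.945 × 1003 × 50.26 × 0.8996 = 41222 m
   = 41.22 km

D ≈ 41.2 km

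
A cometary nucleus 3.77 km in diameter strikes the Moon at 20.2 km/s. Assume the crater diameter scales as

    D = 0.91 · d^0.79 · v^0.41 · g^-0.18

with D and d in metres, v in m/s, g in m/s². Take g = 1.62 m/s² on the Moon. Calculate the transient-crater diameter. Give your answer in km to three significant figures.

In SI units: d = 3770 m, v = 20200 m/s.
d^0.79 = 3770^0.79 = 668.8
v^0.41 = 20200^0.41 = 58.24
g^-0.18 = 1.62^-0.18 = 0.9168
D = 0.91 × 668.8 × 58.24 × 0.9168 = 32496 m
   = 32.50 km

D ≈ 32.5 km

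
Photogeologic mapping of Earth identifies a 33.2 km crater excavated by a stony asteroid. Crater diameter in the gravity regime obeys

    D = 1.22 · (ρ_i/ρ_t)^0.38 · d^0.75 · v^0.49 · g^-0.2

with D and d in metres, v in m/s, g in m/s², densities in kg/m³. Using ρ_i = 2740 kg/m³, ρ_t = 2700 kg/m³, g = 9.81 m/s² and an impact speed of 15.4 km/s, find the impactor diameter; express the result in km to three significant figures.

d ≈ 2.74 km

Rearranging for d: d = [D / (1.22 · (2740/2700)^0.38 · 15400^0.49 · 9.81^-0.2)]^(1/0.75).
D = 33200 m.
(2740/2700)^0.38 = 1.006
15400^0.49 = 112.7
9.81^-0.2 = 0.6334
Denominator = 1.22 × 1.006 × 112.7 × 0.6334 = 87.61
D / 87.61 = 33200 / 87.61 = 379.0
d = 379.0^(1/0.75) = 379.0^1.3333 = 2742 m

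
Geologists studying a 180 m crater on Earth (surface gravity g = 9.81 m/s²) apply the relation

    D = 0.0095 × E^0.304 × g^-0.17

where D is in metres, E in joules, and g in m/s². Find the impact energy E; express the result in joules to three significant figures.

Rearranging: E = [D / (0.0095 · g^-0.17)]^(1/0.304).
g^-0.17 = 9.81^-0.17 = 0.6783
D / (0.0095 × 0.6783) = 180 / (6.444 × 10^-3) = 2.793 × 10^4
E = (2.793 × 10^4)^3.2895 = 4.220 × 10^14 J

E ≈ 4.22 × 10^14 J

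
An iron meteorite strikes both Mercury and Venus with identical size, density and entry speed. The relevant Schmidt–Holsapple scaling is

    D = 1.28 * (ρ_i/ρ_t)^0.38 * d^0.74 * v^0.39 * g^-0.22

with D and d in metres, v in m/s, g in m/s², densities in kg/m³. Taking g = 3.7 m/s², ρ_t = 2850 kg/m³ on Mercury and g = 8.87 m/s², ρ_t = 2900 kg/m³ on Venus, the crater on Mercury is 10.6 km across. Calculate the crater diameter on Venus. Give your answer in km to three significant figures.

The impactor-only factors (d, v, ρ_i) cancel in the ratio, leaving D_Venus/D_Mercury = (g_Venus/g_Mercury)^-0.22 · (ρ_t,Mercury/ρ_t,Venus)^0.38.
(8.87/3.7)^-0.22 = 2.397^-0.22 = 0.8250
(2850/2900)^0.38 = 0.9828^0.38 = 0.9934
Ratio = 0.8250 × 0.9934 = 0.8196
D_Venus = 0.8196 × 10.6 km = 8.69 km

D ≈ 8.69 km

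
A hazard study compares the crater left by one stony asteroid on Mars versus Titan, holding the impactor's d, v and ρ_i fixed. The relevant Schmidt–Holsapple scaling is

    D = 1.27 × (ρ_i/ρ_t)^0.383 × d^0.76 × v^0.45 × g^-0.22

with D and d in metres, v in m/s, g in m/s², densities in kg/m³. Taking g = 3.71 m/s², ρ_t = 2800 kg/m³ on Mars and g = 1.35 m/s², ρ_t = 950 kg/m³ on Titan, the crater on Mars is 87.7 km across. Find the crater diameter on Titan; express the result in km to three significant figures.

D ≈ 166 km

The impactor-only factors (d, v, ρ_i) cancel in the ratio, leaving D_Titan/D_Mars = (g_Titan/g_Mars)^-0.22 · (ρ_t,Mars/ρ_t,Titan)^0.383.
(1.35/3.71)^-0.22 = 0.3639^-0.22 = 1.249
(2800/950)^0.383 = 2.947^0.383 = 1.513
Ratio = 1.249 × 1.513 = 1.890
D_Titan = 1.890 × 87.7 km = 166 km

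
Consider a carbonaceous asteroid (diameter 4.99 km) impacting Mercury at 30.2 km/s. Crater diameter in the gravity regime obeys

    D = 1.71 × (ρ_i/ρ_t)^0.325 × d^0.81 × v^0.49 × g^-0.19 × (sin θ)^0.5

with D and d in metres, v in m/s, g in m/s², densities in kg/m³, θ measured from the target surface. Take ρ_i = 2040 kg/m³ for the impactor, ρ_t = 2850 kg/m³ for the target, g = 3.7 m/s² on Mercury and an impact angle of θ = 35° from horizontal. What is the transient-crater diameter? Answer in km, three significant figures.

In SI units: d = 4990 m, v = 30200 m/s.
(ρ_i/ρ_t)^0.325 = (2040/2850)^0.325 = 0.8970
d^0.81 = 4990^0.81 = 989.6
v^0.49 = 30200^0.49 = 156.7
g^-0.19 = 3.7^-0.19 = 0.7799
(sin 35°)^0.5 = 0.5736^0.5 = 0.7574
D = 1.71 × 0.8970 × 989.6 × 156.7 × 0.7799 × 0.7574 = 1.405 × 10^5 m
   = 140.5 km

D ≈ 141 km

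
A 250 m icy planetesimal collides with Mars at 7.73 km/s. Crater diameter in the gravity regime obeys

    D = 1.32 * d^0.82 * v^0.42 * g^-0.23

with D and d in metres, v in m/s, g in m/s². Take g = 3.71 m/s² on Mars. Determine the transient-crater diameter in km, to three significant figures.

D ≈ 3.88 km

In SI units: v = 7730 m/s.
d^0.82 = 250^0.82 = 92.54
v^0.42 = 7730^0.42 = 42.96
g^-0.23 = 3.71^-0.23 = 0.7397
D = 1.32 × 92.54 × 42.96 × 0.7397 = 3882 m
   = 3.882 km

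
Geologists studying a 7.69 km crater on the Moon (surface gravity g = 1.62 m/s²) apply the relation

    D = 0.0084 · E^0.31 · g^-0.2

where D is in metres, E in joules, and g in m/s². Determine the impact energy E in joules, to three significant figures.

E ≈ 2.32 × 10^19 J

Rearranging: E = [D / (0.0084 · g^-0.2)]^(1/0.31).
D = 7690 m.
g^-0.2 = 1.62^-0.2 = 0.9080
D / (0.0084 × 0.9080) = 7690 / (7.627 × 10^-3) = 1.008 × 10^6
E = (1.008 × 10^6)^3.2258 = 2.323 × 10^19 J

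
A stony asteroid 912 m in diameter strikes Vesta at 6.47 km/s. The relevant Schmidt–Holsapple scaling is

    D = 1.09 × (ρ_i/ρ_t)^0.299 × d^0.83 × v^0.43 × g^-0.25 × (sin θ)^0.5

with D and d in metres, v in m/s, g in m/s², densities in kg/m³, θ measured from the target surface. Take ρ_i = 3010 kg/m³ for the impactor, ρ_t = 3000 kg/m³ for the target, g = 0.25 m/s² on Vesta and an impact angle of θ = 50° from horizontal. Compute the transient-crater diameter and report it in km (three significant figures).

In SI units: v = 6470 m/s.
(ρ_i/ρ_t)^0.299 = (3010/3000)^0.299 = 1.001
d^0.83 = 912^0.83 = 286.3
v^0.43 = 6470^0.43 = 43.52
g^-0.25 = 0.25^-0.25 = 1.414
(sin 50°)^0.5 = 0.7660^0.5 = 0.8752
D = 1.09 × 1.001 × 286.3 × 43.52 × 1.414 × 0.8752 = 16824 m
   = 16.82 km

D ≈ 16.8 km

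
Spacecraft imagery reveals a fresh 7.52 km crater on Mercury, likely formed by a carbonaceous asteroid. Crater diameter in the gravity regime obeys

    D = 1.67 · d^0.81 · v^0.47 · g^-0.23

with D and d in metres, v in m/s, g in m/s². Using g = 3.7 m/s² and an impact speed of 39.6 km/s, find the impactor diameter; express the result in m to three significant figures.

Rearranging for d: d = [D / (1.67 · 39600^0.47 · 3.7^-0.23)]^(1/0.81).
D = 7520 m.
39600^0.47 = 144.8
3.7^-0.23 = 0.7401
Denominator = 1.67 × 144.8 × 0.7401 = 179.0
D / 179.0 = 7520 / 179.0 = 42.01
d = 42.01^(1/0.81) = 42.01^1.2346 = 101.0 m

d ≈ 101 m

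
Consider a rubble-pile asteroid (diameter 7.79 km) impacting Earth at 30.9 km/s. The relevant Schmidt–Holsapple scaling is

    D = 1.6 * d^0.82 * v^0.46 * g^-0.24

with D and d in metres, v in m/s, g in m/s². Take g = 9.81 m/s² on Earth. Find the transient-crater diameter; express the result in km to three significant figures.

In SI units: d = 7790 m, v = 30900 m/s.
d^0.82 = 7790^0.82 = 1553
v^0.46 = 30900^0.46 = 116.2
g^-0.24 = 9.81^-0.24 = 0.5781
D = 1.6 × 1553 × 116.2 × 0.5781 = 1.669 × 10^5 m
   = 166.9 km

D ≈ 167 km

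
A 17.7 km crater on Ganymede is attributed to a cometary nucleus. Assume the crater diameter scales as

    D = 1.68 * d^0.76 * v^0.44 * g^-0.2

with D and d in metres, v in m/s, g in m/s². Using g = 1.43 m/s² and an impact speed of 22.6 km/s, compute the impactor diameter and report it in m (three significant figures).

d ≈ 650 m

Rearranging for d: d = [D / (1.68 · 22600^0.44 · 1.43^-0.2)]^(1/0.76).
D = 17700 m.
22600^0.44 = 82.38
1.43^-0.2 = 0.9310
Denominator = 1.68 × 82.38 × 0.9310 = 128.8
D / 128.8 = 17700 / 128.8 = 137.4
d = 137.4^(1/0.76) = 137.4^1.3158 = 650.4 m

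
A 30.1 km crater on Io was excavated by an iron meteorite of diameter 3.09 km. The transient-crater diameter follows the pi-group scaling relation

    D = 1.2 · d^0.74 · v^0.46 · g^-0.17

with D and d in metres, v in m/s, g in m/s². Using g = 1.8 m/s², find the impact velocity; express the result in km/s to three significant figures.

v ≈ 11.1 km/s

Rearranging for v: v = [D / (1.2 · 3090^0.74 · 1.8^-0.17)]^(1/0.46).
D = 30100 m.
3090^0.74 = 382.4
1.8^-0.17 = 0.9049
Denominator = 1.2 × 382.4 × 0.9049 = 415.2
D / 415.2 = 30100 / 415.2 = 72.50
v = 72.50^(1/0.46) = 72.50^2.1739 = 11071 m/s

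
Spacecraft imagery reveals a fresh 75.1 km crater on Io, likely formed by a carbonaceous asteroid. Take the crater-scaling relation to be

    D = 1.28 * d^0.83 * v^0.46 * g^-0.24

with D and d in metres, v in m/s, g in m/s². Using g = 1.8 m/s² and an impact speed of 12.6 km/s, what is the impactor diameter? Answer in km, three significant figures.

d ≈ 3.52 km

Rearranging for d: d = [D / (1.28 · 12600^0.46 · 1.8^-0.24)]^(1/0.83).
D = 75100 m.
12600^0.46 = 76.94
1.8^-0.24 = 0.8684
Denominator = 1.28 × 76.94 × 0.8684 = 85.52
D / 85.52 = 75100 / 85.52 = 878.2
d = 878.2^(1/0.83) = 878.2^1.2048 = 3519 m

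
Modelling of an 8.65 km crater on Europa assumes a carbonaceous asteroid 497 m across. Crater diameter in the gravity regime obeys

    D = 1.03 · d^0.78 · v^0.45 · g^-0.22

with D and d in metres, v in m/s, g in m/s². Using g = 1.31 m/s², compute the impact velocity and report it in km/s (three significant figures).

Rearranging for v: v = [D / (1.03 · 497^0.78 · 1.31^-0.22)]^(1/0.45).
D = 8650 m.
497^0.78 = 126.8
1.31^-0.22 = 0.9423
Denominator = 1.03 × 126.8 × 0.9423 = 123.1
D / 123.1 = 8650 / 123.1 = 70.27
v = 70.27^(1/0.45) = 70.27^2.2222 = 12703 m/s

v ≈ 12.7 km/s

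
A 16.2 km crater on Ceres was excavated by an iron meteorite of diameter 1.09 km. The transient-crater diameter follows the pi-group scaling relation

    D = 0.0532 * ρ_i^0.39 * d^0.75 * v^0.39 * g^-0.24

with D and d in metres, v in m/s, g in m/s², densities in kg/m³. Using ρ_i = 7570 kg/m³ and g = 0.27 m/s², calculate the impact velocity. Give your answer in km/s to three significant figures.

Rearranging for v: v = [D / (0.0532 · 7570^0.39 · 1090^0.75 · 0.27^-0.24)]^(1/0.39).
D = 16200 m.
7570^0.39 = 32.57
1090^0.75 = 189.7
0.27^-0.24 = 1.369
Denominator = 0.0532 × 32.57 × 189.7 × 1.369 = 450.0
D / 450.0 = 16200 / 450.0 = 36.00
v = 36.00^(1/0.39) = 36.00^2.5641 = 9784 m/s

v ≈ 9.78 km/s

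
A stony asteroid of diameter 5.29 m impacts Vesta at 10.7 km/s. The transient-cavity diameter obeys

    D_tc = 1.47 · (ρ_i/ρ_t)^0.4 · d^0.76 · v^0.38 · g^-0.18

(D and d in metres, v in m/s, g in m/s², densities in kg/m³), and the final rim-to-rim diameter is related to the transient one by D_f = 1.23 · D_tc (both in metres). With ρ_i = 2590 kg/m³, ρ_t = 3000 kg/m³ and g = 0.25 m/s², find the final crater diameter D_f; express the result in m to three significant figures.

v = 10700 m/s.
(ρ_i/ρ_t)^0.4 = (2590/3000)^0.4 = 0.9429
d^0.76 = 5.29^0.76 = 3.547
v^0.38 = 10700^0.38 = 33.98
g^-0.18 = 0.25^-0.18 = 1.283
D_tc = 1.47 × 0.9429 × 3.547 × 33.98 × 1.283 = 214.3 m
D_f = 1.23 × 214.3 = 263.6 m

D_f ≈ 264 m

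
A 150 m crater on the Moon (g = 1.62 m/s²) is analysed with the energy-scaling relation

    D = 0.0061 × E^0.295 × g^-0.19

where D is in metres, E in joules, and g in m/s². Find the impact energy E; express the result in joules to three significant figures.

E ≈ 1.04 × 10^15 J

Rearranging: E = [D / (0.0061 · g^-0.19)]^(1/0.295).
g^-0.19 = 1.62^-0.19 = 0.9124
D / (0.0061 × 0.9124) = 150 / (5.566 × 10^-3) = 2.695 × 10^4
E = (2.695 × 10^4)^3.3898 = 1.044 × 10^15 J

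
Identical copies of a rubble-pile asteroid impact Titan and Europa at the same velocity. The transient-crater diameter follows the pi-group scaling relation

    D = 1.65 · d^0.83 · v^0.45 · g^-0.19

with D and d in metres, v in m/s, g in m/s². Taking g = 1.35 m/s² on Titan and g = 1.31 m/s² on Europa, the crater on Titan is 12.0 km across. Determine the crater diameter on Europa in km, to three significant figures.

D ≈ 12.1 km

All impactor-dependent factors cancel in the ratio, leaving D_Europa/D_Titan = (g_Europa/g_Titan)^-0.19.
(1.31/1.35)^-0.19 = 0.9704^-0.19 = 1.006
D_Europa = 1.006 × 12.0 km = 12.1 km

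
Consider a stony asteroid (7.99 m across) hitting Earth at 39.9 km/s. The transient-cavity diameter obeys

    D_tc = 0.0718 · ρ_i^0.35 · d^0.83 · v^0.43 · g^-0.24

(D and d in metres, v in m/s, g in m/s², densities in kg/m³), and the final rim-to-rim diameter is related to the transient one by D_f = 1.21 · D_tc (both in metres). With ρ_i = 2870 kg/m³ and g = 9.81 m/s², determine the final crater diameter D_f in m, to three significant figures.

v = 39900 m/s.
ρ_i^0.35 = 2870^0.35 = 16.23
d^0.83 = 7.99^0.83 = 5.612
v^0.43 = 39900^0.43 = 95.15
g^-0.24 = 9.81^-0.24 = 0.5781
D_tc = 0.0718 × 16.23 × 5.612 × 95.15 × 0.5781 = 359.7 m
D_f = 1.21 × 359.7 = 435.2 m

D_f ≈ 435 m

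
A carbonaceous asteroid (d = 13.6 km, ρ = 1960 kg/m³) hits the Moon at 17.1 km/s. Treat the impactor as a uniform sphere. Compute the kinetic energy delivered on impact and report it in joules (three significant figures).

E ≈ 3.77 × 10^23 J

d = 13600 m; v = 17100 m/s.
Mass m = (π/6) ρ d³ = (π/6) × 1960 × (13600)³ = 2.581 × 10^15 kg
E = ½ m v² = 0.5 × 2.581 × 10^15 × (17100)² = 3.774 × 10^23 J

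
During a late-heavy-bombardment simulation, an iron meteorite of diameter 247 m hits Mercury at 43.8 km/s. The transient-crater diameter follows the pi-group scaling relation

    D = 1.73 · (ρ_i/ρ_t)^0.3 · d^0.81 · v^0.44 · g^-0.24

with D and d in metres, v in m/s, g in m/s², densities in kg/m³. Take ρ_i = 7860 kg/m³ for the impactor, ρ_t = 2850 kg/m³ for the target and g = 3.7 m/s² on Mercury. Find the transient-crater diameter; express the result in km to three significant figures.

D ≈ 16.4 km

In SI units: v = 43800 m/s.
(ρ_i/ρ_t)^0.3 = (7860/2850)^0.3 = 1.356
d^0.81 = 247^0.81 = 86.71
v^0.44 = 43800^0.44 = 110.2
g^-0.24 = 3.7^-0.24 = 0.7305
D = 1.73 × 1.356 × 86.71 × 110.2 × 0.7305 = 16375 m
   = 16.37 km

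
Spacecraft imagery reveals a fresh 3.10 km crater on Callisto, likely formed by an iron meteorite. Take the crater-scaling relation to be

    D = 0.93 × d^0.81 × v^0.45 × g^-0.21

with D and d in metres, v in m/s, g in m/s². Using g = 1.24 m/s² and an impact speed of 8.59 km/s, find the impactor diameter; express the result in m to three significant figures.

Rearranging for d: d = [D / (0.93 · 8590^0.45 · 1.24^-0.21)]^(1/0.81).
D = 3100 m.
8590^0.45 = 58.92
1.24^-0.21 = 0.9558
Denominator = 0.93 × 58.92 × 0.9558 = 52.37
D / 52.37 = 3100 / 52.37 = 59.19
d = 59.19^(1/0.81) = 59.19^1.2346 = 154.2 m

d ≈ 154 m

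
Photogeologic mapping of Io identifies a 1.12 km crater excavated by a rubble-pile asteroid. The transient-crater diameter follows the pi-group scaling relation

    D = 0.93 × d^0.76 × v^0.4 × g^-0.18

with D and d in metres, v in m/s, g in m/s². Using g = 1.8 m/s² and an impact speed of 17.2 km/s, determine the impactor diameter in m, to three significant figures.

Rearranging for d: d = [D / (0.93 · 17200^0.4 · 1.8^-0.18)]^(1/0.76).
D = 1120 m.
17200^0.4 = 49.46
1.8^-0.18 = 0.8996
Denominator = 0.93 × 49.46 × 0.8996 = 41.38
D / 41.38 = 1120 / 41.38 = 27.07
d = 27.07^(1/0.76) = 27.07^1.3158 = 76.71 m

d ≈ 76.7 m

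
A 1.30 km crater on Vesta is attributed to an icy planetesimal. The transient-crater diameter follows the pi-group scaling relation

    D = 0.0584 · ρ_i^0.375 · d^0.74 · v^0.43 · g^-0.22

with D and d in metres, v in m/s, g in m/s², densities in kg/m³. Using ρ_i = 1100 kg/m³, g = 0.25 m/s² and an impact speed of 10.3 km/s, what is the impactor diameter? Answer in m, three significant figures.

Rearranging for d: d = [D / (0.0584 · 1100^0.375 · 10300^0.43 · 0.25^-0.22)]^(1/0.74).
D = 1300 m.
1100^0.375 = 13.82
10300^0.43 = 53.15
0.25^-0.22 = 1.357
Denominator = 0.0584 × 13.82 × 53.15 × 1.357 = 58.21
D / 58.21 = 1300 / 58.21 = 22.33
d = 22.33^(1/0.74) = 22.33^1.3514 = 66.51 m

d ≈ 66.5 m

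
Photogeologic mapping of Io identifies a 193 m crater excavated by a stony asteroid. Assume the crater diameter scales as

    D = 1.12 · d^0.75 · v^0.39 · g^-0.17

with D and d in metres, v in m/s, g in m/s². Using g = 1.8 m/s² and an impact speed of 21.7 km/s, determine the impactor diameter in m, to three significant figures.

Rearranging for d: d = [D / (1.12 · 21700^0.39 · 1.8^-0.17)]^(1/0.75).
21700^0.39 = 49.12
1.8^-0.17 = 0.9049
Denominator = 1.12 × 49.12 × 0.9049 = 49.78
D / 49.78 = 193 / 49.78 = 3.877
d = 3.877^(1/0.75) = 3.877^1.3333 = 6.090 m

d ≈ 6.09 m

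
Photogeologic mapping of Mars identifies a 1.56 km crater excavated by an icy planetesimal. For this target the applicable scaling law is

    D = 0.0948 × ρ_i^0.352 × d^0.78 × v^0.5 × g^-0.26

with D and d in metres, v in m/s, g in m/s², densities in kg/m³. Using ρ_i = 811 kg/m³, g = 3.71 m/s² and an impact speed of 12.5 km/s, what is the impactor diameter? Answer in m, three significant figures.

d ≈ 45.3 m

Rearranging for d: d = [D / (0.0948 · 811^0.352 · 12500^0.5 · 3.71^-0.26)]^(1/0.78).
D = 1560 m.
811^0.352 = 10.57
12500^0.5 = 111.8
3.71^-0.26 = 0.7112
Denominator = 0.0948 × 10.57 × 111.8 × 0.7112 = 79.67
D / 79.67 = 1560 / 79.67 = 19.58
d = 19.58^(1/0.78) = 19.58^1.2821 = 45.31 m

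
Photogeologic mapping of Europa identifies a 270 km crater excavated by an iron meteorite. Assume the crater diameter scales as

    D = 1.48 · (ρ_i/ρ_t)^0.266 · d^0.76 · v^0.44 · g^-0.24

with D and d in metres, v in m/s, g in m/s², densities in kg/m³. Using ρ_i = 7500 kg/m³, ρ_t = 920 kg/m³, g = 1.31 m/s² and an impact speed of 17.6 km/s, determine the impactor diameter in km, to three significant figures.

Rearranging for d: d = [D / (1.48 · (7500/920)^0.266 · 17600^0.44 · 1.31^-0.24)]^(1/0.76).
D = 270000 m.
(7500/920)^0.266 = 1.747
17600^0.44 = 73.79
1.31^-0.24 = 0.9372
Denominator = 1.48 × 1.747 × 73.79 × 0.9372 = 178.8
D / 178.8 = 270000 / 178.8 = 1510
d = 1510^(1/0.76) = 1510^1.3158 = 15237 m

d ≈ 15.2 km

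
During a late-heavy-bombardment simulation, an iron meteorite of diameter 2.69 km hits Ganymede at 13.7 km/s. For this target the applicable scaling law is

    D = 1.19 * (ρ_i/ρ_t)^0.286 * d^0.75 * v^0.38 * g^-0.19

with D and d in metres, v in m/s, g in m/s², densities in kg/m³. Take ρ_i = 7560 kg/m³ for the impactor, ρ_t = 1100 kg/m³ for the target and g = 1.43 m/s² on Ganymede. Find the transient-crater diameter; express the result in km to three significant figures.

In SI units: d = 2690 m, v = 13700 m/s.
(ρ_i/ρ_t)^0.286 = (7560/1100)^0.286 = 1.735
d^0.75 = 2690^0.75 = 373.5
v^0.38 = 13700^0.38 = 37.32
g^-0.19 = 1.43^-0.19 = 0.9343
D = 1.19 × 1.735 × 373.5 × 37.32 × 0.9343 = 26888 m
   = 26.89 km

D ≈ 26.9 km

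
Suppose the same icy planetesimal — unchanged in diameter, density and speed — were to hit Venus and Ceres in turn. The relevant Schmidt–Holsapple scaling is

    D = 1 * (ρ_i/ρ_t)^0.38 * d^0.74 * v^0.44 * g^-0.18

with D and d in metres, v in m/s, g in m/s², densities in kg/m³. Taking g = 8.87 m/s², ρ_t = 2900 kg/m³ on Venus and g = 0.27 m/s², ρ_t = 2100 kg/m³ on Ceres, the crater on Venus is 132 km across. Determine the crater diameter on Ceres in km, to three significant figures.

The impactor-only factors (d, v, ρ_i) cancel in the ratio, leaving D_Ceres/D_Venus = (g_Ceres/g_Venus)^-0.18 · (ρ_t,Venus/ρ_t,Ceres)^0.38.
(0.27/8.87)^-0.18 = 0.03044^-0.18 = 1.875
(2900/2100)^0.38 = 1.381^0.38 = 1.131
Ratio = 1.875 × 1.131 = 2.121
D_Ceres = 2.121 × 132 km = 280 km

D ≈ 280 km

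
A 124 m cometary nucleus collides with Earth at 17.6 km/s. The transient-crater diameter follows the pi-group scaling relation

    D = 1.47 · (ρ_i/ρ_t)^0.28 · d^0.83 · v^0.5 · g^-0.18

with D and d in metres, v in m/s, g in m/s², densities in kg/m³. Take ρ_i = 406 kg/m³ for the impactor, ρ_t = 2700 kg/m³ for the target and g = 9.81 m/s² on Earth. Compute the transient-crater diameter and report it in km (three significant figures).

In SI units: v = 17600 m/s.
(ρ_i/ρ_t)^0.28 = (406/2700)^0.28 = 0.5883
d^0.83 = 124^0.83 = 54.64
v^0.5 = 17600^0.5 = 132.7
g^-0.18 = 9.81^-0.18 = 0.6630
D = 1.47 × 0.5883 × 54.64 × 132.7 × 0.6630 = 4157 m
   = 4.157 km

D ≈ 4.16 km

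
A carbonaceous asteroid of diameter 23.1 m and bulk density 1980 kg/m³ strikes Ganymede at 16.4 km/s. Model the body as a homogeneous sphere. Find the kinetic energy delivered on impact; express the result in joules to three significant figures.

E ≈ 1.72 × 10^15 J

v = 16400 m/s.
Mass m = (π/6) ρ d³ = (π/6) × 1980 × (23.1)³ = 1.278 × 10^7 kg
E = ½ m v² = 0.5 × 1.278 × 10^7 × (16400)² = 1.719 × 10^15 J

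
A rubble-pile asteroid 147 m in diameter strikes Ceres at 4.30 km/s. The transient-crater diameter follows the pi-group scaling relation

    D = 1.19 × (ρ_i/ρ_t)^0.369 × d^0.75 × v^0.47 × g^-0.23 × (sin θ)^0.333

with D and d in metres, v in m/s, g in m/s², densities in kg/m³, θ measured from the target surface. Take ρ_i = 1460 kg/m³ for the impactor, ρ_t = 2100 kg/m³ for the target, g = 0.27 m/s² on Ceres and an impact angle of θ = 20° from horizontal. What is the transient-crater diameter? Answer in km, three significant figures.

In SI units: v = 4300 m/s.
(ρ_i/ρ_t)^0.369 = (1460/2100)^0.369 = 0.8745
d^0.75 = 147^0.75 = 42.22
v^0.47 = 4300^0.47 = 51.02
g^-0.23 = 0.27^-0.23 = 1.351
(sin 20°)^0.333 = 0.3420^0.333 = 0.6996
D = 1.19 × 0.8745 × 42.22 × 51.02 × 1.351 × 0.6996 = 2119 m
   = 2.119 km

D ≈ 2.12 km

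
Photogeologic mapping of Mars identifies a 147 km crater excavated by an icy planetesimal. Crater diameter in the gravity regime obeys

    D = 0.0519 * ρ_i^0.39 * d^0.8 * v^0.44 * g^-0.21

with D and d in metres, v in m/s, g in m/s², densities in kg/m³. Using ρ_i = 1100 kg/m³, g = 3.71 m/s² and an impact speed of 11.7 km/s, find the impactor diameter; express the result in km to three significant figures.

d ≈ 31.2 km

Rearranging for d: d = [D / (0.0519 · 1100^0.39 · 11700^0.44 · 3.71^-0.21)]^(1/0.8).
D = 147000 m.
1100^0.39 = 15.35
11700^0.44 = 61.66
3.71^-0.21 = 0.7593
Denominator = 0.0519 × 15.35 × 61.66 × 0.7593 = 37.30
D / 37.30 = 147000 / 37.30 = 3941
d = 3941^(1/0.8) = 3941^1.25 = 31225 m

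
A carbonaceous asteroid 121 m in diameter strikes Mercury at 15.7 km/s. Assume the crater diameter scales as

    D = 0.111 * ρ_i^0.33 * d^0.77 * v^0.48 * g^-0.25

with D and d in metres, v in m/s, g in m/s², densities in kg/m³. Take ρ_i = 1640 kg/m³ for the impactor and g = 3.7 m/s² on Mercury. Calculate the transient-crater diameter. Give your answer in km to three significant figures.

D ≈ 3.82 km

In SI units: v = 15700 m/s.
ρ_i^0.33 = 1640^0.33 = 11.51
d^0.77 = 121^0.77 = 40.16
v^0.48 = 15700^0.48 = 103.3
g^-0.25 = 3.7^-0.25 = 0.7210
D = 0.111 × 11.51 × 40.16 × 103.3 × 0.7210 = 3821 m
   = 3.821 km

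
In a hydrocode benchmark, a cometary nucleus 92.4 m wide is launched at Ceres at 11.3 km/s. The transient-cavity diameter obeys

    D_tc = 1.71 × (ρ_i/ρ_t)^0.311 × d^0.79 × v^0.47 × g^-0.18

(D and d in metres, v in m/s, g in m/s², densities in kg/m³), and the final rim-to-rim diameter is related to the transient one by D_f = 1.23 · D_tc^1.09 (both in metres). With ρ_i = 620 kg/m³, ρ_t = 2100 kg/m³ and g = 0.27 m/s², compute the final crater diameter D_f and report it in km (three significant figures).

D_f ≈ 11.1 km

v = 11300 m/s.
(ρ_i/ρ_t)^0.311 = (620/2100)^0.311 = 0.6843
d^0.79 = 92.4^0.79 = 35.72
v^0.47 = 11300^0.47 = 80.34
g^-0.18 = 0.27^-0.18 = 1.266
D_tc = 1.71 × 0.6843 × 35.72 × 80.34 × 1.266 = 4251 m
D_f = 1.23 × (4251)^1.09 = 11091 m
     = 11.09 km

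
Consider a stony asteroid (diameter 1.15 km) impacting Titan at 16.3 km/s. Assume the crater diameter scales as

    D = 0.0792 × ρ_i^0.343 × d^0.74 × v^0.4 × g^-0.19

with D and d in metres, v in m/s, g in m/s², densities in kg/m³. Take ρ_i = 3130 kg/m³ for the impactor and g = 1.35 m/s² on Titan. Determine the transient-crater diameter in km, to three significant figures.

D ≈ 10.5 km

In SI units: d = 1150 m, v = 16300 m/s.
ρ_i^0.343 = 3130^0.343 = 15.81
d^0.74 = 1150^0.74 = 184.0
v^0.4 = 16300^0.4 = 48.40
g^-0.19 = 1.35^-0.19 = 0.9446
D = 0.0792 × 15.81 × 184.0 × 48.40 × 0.9446 = 10533 m
   = 10.53 km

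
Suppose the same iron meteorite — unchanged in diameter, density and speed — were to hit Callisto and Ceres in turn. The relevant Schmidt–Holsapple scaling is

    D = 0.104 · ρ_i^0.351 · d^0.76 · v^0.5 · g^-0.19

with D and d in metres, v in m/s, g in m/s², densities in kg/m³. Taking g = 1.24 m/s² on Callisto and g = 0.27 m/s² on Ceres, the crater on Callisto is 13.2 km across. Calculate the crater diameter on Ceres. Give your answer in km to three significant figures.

All impactor-dependent factors cancel in the ratio, leaving D_Ceres/D_Callisto = (g_Ceres/g_Callisto)^-0.19.
(0.27/1.24)^-0.19 = 0.2177^-0.19 = 1.336
D_Ceres = 1.336 × 13.2 km = 17.6 km

D ≈ 17.6 km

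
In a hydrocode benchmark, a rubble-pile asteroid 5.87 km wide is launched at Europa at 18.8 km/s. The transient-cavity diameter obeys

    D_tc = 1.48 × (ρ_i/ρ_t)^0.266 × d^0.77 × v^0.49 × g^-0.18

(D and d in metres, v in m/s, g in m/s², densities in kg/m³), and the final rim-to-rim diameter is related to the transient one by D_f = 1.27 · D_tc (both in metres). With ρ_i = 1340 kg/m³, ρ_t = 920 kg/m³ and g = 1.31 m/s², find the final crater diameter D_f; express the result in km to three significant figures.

D_f ≈ 196 km

In SI: d = 5870 m, v = 18800 m/s.
(ρ_i/ρ_t)^0.266 = (1340/920)^0.266 = 1.105
d^0.77 = 5870^0.77 = 797.7
v^0.49 = 18800^0.49 = 124.3
g^-0.18 = 1.31^-0.18 = 0.9526
D_tc = 1.48 × 1.105 × 797.7 × 124.3 × 0.9526 = 1.545 × 10^5 m
D_f = 1.27 × 1.545 × 10^5 = 1.962 × 10^5 m
     = 196.2 km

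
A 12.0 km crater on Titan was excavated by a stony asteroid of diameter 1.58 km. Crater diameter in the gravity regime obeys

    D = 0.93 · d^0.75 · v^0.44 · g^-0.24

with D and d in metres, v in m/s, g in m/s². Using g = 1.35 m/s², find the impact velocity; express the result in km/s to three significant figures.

v ≈ 9.15 km/s

Rearranging for v: v = [D / (0.93 · 1580^0.75 · 1.35^-0.24)]^(1/0.44).
D = 12000 m.
1580^0.75 = 250.6
1.35^-0.24 = 0.9305
Denominator = 0.93 × 250.6 × 0.9305 = 216.9
D / 216.9 = 12000 / 216.9 = 55.33
v = 55.33^(1/0.44) = 55.33^2.2727 = 9146 m/s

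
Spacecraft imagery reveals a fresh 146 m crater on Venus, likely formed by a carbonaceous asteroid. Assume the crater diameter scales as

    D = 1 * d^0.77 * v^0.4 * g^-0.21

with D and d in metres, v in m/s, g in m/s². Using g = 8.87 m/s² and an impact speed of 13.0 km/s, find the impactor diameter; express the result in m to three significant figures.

Rearranging for d: d = [D / (1 · 13000^0.4 · 8.87^-0.21)]^(1/0.77).
13000^0.4 = 44.22
8.87^-0.21 = 0.6323
Denominator = 1 × 44.22 × 0.6323 = 27.96
D / 27.96 = 146 / 27.96 = 5.222
d = 5.222^(1/0.77) = 5.222^1.2987 = 8.556 m

d ≈ 8.56 m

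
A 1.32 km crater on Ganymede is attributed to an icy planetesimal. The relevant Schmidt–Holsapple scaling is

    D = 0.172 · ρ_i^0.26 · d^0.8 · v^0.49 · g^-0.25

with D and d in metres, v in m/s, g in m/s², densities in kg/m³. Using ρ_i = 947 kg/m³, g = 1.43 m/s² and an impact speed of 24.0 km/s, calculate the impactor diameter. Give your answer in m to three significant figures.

Rearranging for d: d = [D / (0.172 · 947^0.26 · 24000^0.49 · 1.43^-0.25)]^(1/0.8).
D = 1320 m.
947^0.26 = 5.941
24000^0.49 = 140.1
1.43^-0.25 = 0.9145
Denominator = 0.172 × 5.941 × 140.1 × 0.9145 = 130.9
D / 130.9 = 1320 / 130.9 = 10.08
d = 10.08^(1/0.8) = 10.08^1.25 = 17.96 m

d ≈ 18.0 m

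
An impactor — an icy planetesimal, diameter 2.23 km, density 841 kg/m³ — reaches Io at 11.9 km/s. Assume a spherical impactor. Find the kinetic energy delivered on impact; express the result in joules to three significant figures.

d = 2230 m; v = 11900 m/s.
Mass m = (π/6) ρ d³ = (π/6) × 841 × (2230)³ = 4.883 × 10^12 kg
E = ½ m v² = 0.5 × 4.883 × 10^12 × (11900)² = 3.457 × 10^20 J

E ≈ 3.46 × 10^20 J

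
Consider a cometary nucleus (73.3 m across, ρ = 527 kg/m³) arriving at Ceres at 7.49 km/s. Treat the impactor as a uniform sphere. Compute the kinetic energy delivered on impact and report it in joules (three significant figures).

E ≈ 3.05 × 10^15 J

v = 7490 m/s.
Mass m = (π/6) ρ d³ = (π/6) × 527 × (73.3)³ = 1.087 × 10^8 kg
E = ½ m v² = 0.5 × 1.087 × 10^8 × (7490)² = 3.049 × 10^15 J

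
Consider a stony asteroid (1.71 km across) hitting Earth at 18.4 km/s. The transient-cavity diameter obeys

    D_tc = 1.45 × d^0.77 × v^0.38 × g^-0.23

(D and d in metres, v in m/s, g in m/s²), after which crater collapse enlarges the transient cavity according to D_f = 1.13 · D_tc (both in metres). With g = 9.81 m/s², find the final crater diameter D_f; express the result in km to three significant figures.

In SI: d = 1710 m, v = 18400 m/s.
d^0.77 = 1710^0.77 = 308.6
v^0.38 = 18400^0.38 = 41.75
g^-0.23 = 9.81^-0.23 = 0.5914
D_tc = 1.45 × 308.6 × 41.75 × 0.5914 = 11050 m
D_f = 1.13 × 11050 = 12486 m
     = 12.49 km

D_f ≈ 12.5 km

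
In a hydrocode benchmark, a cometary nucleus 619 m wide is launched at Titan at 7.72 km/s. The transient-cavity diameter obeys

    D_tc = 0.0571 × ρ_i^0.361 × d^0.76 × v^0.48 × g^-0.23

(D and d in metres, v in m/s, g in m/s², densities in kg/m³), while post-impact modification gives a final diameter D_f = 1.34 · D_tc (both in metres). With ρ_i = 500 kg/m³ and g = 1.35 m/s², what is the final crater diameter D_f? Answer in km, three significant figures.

D_f ≈ 6.54 km

v = 7720 m/s.
ρ_i^0.361 = 500^0.361 = 9.426
d^0.76 = 619^0.76 = 132.3
v^0.48 = 7720^0.48 = 73.46
g^-0.23 = 1.35^-0.23 = 0.9333
D_tc = 0.0571 × 9.426 × 132.3 × 73.46 × 0.9333 = 4882 m
D_f = 1.34 × 4882 = 6542 m
     = 6.542 km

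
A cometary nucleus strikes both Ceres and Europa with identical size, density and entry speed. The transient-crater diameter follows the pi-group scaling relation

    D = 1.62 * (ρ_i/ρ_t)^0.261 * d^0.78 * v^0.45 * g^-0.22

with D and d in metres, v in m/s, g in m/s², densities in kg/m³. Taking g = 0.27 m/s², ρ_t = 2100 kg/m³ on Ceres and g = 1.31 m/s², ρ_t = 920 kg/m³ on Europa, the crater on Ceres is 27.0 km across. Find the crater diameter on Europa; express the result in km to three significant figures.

D ≈ 23.7 km

The impactor-only factors (d, v, ρ_i) cancel in the ratio, leaving D_Europa/D_Ceres = (g_Europa/g_Ceres)^-0.22 · (ρ_t,Ceres/ρ_t,Europa)^0.261.
(1.31/0.27)^-0.22 = 4.852^-0.22 = 0.7065
(2100/920)^0.261 = 2.283^0.261 = 1.240
Ratio = 0.7065 × 1.240 = 0.8761
D_Europa = 0.8761 × 27.0 km = 23.7 km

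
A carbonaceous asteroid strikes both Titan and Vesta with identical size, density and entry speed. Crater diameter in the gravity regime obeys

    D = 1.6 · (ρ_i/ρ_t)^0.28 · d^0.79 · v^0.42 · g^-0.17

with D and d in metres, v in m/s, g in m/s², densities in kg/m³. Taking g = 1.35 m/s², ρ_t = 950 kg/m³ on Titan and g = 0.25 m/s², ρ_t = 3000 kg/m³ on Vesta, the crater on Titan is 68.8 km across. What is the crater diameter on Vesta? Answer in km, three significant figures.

The impactor-only factors (d, v, ρ_i) cancel in the ratio, leaving D_Vesta/D_Titan = (g_Vesta/g_Titan)^-0.17 · (ρ_t,Titan/ρ_t,Vesta)^0.28.
(0.25/1.35)^-0.17 = 0.1852^-0.17 = 1.332
(950/3000)^0.28 = 0.3167^0.28 = 0.7247
Ratio = 1.332 × 0.7247 = 0.9653
D_Vesta = 0.9653 × 68.8 km = 66.4 km

D ≈ 66.4 km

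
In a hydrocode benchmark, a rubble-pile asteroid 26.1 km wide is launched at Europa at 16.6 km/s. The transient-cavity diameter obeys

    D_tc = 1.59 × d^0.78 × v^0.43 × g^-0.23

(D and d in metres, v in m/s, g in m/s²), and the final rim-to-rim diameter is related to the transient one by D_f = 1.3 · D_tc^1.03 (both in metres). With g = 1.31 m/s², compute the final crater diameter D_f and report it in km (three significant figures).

D_f ≈ 514 km

In SI: d = 26100 m, v = 16600 m/s.
d^0.78 = 26100^0.78 = 2786
v^0.43 = 16600^0.43 = 65.26
g^-0.23 = 1.31^-0.23 = 0.9398
D_tc = 1.59 × 2786 × 65.26 × 0.9398 = 2.717 × 10^5 m
D_f = 1.3 × (2.717 × 10^5)^1.03 = 5.141 × 10^5 m
     = 514.1 km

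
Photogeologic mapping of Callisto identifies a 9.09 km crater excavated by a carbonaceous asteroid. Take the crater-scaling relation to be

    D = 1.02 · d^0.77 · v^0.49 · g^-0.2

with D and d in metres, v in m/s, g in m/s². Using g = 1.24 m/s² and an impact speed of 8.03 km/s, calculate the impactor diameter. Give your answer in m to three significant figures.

Rearranging for d: d = [D / (1.02 · 8030^0.49 · 1.24^-0.2)]^(1/0.77).
D = 9090 m.
8030^0.49 = 81.91
1.24^-0.2 = 0.9579
Denominator = 1.02 × 81.91 × 0.9579 = 80.03
D / 80.03 = 9090 / 80.03 = 113.6
d = 113.6^(1/0.77) = 113.6^1.2987 = 467.0 m

d ≈ 467 m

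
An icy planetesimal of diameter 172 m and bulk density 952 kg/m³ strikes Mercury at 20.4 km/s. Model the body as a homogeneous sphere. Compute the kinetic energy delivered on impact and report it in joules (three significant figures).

E ≈ 5.28 × 10^17 J

v = 20400 m/s.
Mass m = (π/6) ρ d³ = (π/6) × 952 × (172)³ = 2.536 × 10^9 kg
E = ½ m v² = 0.5 × 2.536 × 10^9 × (20400)² = 5.277 × 10^17 J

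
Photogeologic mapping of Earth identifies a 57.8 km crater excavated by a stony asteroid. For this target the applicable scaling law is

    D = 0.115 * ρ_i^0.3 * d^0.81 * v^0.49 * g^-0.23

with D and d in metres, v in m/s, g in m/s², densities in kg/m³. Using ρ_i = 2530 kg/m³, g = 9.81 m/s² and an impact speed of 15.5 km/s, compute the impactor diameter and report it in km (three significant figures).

d ≈ 3.35 km

Rearranging for d: d = [D / (0.115 · 2530^0.3 · 15500^0.49 · 9.81^-0.23)]^(1/0.81).
D = 57800 m.
2530^0.3 = 10.49
15500^0.49 = 113.0
9.81^-0.23 = 0.5914
Denominator = 0.115 × 10.49 × 113.0 × 0.5914 = 80.62
D / 80.62 = 57800 / 80.62 = 716.9
d = 716.9^(1/0.81) = 716.9^1.2346 = 3352 m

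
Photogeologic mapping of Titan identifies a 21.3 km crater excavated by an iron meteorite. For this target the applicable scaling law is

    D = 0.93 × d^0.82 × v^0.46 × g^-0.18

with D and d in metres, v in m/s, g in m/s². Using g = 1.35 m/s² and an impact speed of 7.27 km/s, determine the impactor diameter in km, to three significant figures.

Rearranging for d: d = [D / (0.93 · 7270^0.46 · 1.35^-0.18)]^(1/0.82).
D = 21300 m.
7270^0.46 = 59.75
1.35^-0.18 = 0.9474
Denominator = 0.93 × 59.75 × 0.9474 = 52.64
D / 52.64 = 21300 / 52.64 = 404.6
d = 404.6^(1/0.82) = 404.6^1.2195 = 1511 m

d ≈ 1.51 km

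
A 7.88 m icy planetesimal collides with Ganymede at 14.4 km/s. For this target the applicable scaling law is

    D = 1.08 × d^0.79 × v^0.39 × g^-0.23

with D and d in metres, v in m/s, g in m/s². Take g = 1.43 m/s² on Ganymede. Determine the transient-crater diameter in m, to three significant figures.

D ≈ 213 m

In SI units: v = 14400 m/s.
d^0.79 = 7.88^0.79 = 5.108
v^0.39 = 14400^0.39 = 41.86
g^-0.23 = 1.43^-0.23 = 0.9210
D = 1.08 × 5.108 × 41.86 × 0.9210 = 212.7 m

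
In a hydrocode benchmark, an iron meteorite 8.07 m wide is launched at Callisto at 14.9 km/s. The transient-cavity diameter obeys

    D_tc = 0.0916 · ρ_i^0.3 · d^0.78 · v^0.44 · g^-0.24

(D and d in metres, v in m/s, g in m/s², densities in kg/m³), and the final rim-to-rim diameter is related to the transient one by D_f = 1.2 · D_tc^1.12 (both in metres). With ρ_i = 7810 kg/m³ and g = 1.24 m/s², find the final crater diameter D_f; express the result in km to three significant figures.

D_f ≈ 1.12 km

v = 14900 m/s.
ρ_i^0.3 = 7810^0.3 = 14.72
d^0.78 = 8.07^0.78 = 5.098
v^0.44 = 14900^0.44 = 68.58
g^-0.24 = 1.24^-0.24 = 0.9497
D_tc = 0.0916 × 14.72 × 5.098 × 68.58 × 0.9497 = 447.7 m
D_f = 1.2 × (447.7)^1.12 = 1118 m
     = 1.118 km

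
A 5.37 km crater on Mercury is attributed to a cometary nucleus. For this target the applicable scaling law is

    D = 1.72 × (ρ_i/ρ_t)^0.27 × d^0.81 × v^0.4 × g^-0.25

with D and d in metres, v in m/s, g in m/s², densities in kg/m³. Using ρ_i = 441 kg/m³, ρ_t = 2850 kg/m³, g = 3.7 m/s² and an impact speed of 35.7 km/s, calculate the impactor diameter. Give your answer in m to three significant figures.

d ≈ 325 m

Rearranging for d: d = [D / (1.72 · (441/2850)^0.27 · 35700^0.4 · 3.7^-0.25)]^(1/0.81).
D = 5370 m.
(441/2850)^0.27 = 0.6042
35700^0.4 = 66.23
3.7^-0.25 = 0.7210
Denominator = 1.72 × 0.6042 × 66.23 × 0.7210 = 49.62
D / 49.62 = 5370 / 49.62 = 108.2
d = 108.2^(1/0.81) = 108.2^1.2346 = 324.7 m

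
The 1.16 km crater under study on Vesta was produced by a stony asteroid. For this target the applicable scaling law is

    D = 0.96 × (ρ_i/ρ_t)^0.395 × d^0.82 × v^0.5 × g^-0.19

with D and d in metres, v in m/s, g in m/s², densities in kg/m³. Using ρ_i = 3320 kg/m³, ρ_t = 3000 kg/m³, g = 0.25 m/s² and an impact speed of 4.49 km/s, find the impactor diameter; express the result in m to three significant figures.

Rearranging for d: d = [D / (0.96 · (3320/3000)^0.395 · 4490^0.5 · 0.25^-0.19)]^(1/0.82).
D = 1160 m.
(3320/3000)^0.395 = 1.041
4490^0.5 = 67.01
0.25^-0.19 = 1.301
Denominator = 0.96 × 1.041 × 67.01 × 1.301 = 87.12
D / 87.12 = 1160 / 87.12 = 13.31
d = 13.31^(1/0.82) = 13.31^1.2195 = 23.49 m

d ≈ 23.5 m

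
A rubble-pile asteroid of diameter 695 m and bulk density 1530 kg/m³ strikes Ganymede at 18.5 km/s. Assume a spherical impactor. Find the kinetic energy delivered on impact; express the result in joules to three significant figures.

E ≈ 4.60 × 10^19 J

v = 18500 m/s.
Mass m = (π/6) ρ d³ = (π/6) × 1530 × (695)³ = 2.689 × 10^11 kg
E = ½ m v² = 0.5 × 2.689 × 10^11 × (18500)² = 4.602 × 10^19 J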